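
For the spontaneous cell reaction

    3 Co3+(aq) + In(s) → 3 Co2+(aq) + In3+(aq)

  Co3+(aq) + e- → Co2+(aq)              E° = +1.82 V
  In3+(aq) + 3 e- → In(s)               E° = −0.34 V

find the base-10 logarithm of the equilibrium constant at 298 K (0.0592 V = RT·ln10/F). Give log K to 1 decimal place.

log K = 109.5

The Co³⁺/Co²⁺ couple is reduced (cathode); E°cell = +1.82 − (−0.34) = +2.16 V with n = 3.
At equilibrium E = 0, so log K = nE°cell / 0.0592 = (3)(+2.16) / 0.0592 = 109.5.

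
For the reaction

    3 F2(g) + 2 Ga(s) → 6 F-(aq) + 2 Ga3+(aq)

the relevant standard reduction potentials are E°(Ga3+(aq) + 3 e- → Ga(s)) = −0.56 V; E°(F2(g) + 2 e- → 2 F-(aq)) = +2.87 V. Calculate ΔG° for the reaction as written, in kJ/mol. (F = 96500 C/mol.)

In the reaction as written F2(g) is reduced, so the F₂/F⁻ couple is the cathode and Ga³⁺/Ga is the anode.
E°cell = +2.87 − (−0.56) = +3.43 V; balancing electrons gives n = 6.
ΔG° = −nFE°cell = −(6)(96500)(+3.43) J/mol = −1986 kJ/mol.

−1986 kJ/mol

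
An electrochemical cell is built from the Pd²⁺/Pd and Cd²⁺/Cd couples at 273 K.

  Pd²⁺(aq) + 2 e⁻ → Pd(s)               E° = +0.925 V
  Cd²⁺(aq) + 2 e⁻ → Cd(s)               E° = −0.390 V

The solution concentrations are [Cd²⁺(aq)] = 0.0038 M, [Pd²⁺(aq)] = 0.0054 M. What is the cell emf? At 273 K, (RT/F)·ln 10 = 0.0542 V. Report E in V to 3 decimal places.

+1.319 V

Pd²⁺/Pd is reduced (cathode, E° = +0.925 V) and Cd²⁺/Cd is oxidized (anode).
E°cell = +0.925 − (−0.390) = +1.315 V, with n = 2 electrons transferred.
For the overall reaction Pd²⁺(aq) + Cd(s) → Pd(s) + Cd²⁺(aq), Q = [Cd²⁺(aq)] / [Pd²⁺(aq)] = 0.704, giving log Q = −0.153.
By the Nernst equation, E = +1.315 − (0.0542/2)·(−0.153) = +1.319 V.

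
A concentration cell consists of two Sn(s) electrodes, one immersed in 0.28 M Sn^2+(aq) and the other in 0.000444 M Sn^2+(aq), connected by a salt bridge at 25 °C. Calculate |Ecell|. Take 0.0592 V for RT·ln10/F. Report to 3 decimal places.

For a concentration cell E°cell = 0, since both electrodes use the same couple.
The compartment with the higher Sn^2+(aq) concentration (0.28 M) acts as the cathode; ions are reduced there and produced at the dilute (0.000444 M) anode.
With n = 2, Ecell = −(0.0592/2)·log([dilute]/[conc]) = −(0.0592/2)·log(0.000444/0.28) = +0.083 V.

0.083 V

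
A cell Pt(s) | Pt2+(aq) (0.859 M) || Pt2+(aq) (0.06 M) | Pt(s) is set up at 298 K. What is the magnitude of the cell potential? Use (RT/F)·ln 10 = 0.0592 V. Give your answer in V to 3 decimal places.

For a concentration cell E°cell = 0, since both electrodes use the same couple.
The compartment with the higher Pt2+(aq) concentration (0.859 M) acts as the cathode; ions are reduced there and produced at the dilute (0.06 M) anode.
With n = 2, Ecell = −(0.0592/2)·log([dilute]/[conc]) = −(0.0592/2)·log(0.06/0.859) = +0.034 V.

0.034 V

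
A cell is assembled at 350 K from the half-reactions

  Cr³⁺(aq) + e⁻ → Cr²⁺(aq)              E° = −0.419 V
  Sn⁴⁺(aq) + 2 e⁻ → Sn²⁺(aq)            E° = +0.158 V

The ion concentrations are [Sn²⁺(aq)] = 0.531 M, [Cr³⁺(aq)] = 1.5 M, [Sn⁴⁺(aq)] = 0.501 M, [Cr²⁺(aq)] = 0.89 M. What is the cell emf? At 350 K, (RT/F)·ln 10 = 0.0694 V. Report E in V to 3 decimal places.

+0.560 V

Since E°(Sn⁴⁺/Sn²⁺) > E°(Cr³⁺/Cr²⁺), Sn⁴⁺/Sn²⁺ serves as the cathode.
E°cell = +0.158 − (−0.419) = +0.577 V, with n = 2 electrons transferred.
The balanced reaction is Sn⁴⁺(aq) + 2 Cr²⁺(aq) → Sn²⁺(aq) + 2 Cr³⁺(aq), so Q = ([Sn²⁺(aq)]·[Cr³⁺(aq)]^2) / ([Sn⁴⁺(aq)]·[Cr²⁺(aq)]^2) = 3.01 and log Q = 0.479.
E = E° − (0.0694/n)·log Q = +0.577 − (0.0694/2)(0.479) = +0.560 V.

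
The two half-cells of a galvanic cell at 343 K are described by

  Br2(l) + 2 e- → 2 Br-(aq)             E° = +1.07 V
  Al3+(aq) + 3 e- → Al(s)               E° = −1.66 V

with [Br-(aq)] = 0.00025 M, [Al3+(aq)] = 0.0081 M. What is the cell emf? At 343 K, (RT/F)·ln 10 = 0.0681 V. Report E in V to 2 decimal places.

The Br₂/Br⁻ couple has the more positive E°, so it is the cathode; Al³⁺/Al is the anode.
The standard potential is +1.07 − (−1.66) = +2.73 V and the balanced reaction transfers n = 6 electrons.
Balancing gives 3 Br2(l) + 2 Al(s) → 6 Br-(aq) + 2 Al3+(aq); hence Q = [Br-(aq)]^6·[Al3+(aq)]^2 = 1.6×10^−26 (log Q = −25.795).
Applying E = E° − (RT ln10/nF)·log Q gives +2.73 − (0.0681/6)(−25.795) = +3.02 V.

+3.02 V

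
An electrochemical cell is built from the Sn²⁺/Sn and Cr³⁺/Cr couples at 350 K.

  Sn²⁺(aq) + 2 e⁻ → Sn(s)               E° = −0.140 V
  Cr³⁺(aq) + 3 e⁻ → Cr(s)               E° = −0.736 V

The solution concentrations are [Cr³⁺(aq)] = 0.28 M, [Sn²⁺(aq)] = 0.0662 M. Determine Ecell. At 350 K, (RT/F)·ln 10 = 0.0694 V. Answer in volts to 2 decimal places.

+0.57 V

The Sn²⁺/Sn couple has the more positive E°, so it is the cathode; Cr³⁺/Cr is the anode.
E°cell = −0.140 − (−0.736) = +0.596 V, with n = 6 electrons transferred.
Balancing gives 3 Sn²⁺(aq) + 2 Cr(s) → 3 Sn(s) + 2 Cr³⁺(aq); hence Q = [Cr³⁺(aq)]^2 / [Sn²⁺(aq)]^3 = 270 (log Q = 2.432).
Applying E = E° − (RT ln10/nF)·log Q gives +0.596 − (0.0694/6)(2.432) = +0.57 V.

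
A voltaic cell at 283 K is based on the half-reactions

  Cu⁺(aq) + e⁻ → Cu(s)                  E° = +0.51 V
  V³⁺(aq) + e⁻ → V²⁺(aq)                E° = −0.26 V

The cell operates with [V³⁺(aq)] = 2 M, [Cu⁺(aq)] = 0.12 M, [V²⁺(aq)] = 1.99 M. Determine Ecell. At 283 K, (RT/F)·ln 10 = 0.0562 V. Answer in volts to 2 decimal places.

Cu⁺/Cu is reduced (cathode, E° = +0.51 V) and V³⁺/V²⁺ is oxidized (anode).
The standard potential is +0.51 − (−0.26) = +0.77 V and the balanced reaction transfers n = 1 electron.
For the overall reaction Cu⁺(aq) + V²⁺(aq) → Cu(s) + V³⁺(aq), Q = [V³⁺(aq)] / ([Cu⁺(aq)]·[V²⁺(aq)]) = 8.38, giving log Q = 0.923.
E = E° − (0.0562/n)·log Q = +0.77 − (0.0562/1)(0.923) = +0.72 V.

+0.72 V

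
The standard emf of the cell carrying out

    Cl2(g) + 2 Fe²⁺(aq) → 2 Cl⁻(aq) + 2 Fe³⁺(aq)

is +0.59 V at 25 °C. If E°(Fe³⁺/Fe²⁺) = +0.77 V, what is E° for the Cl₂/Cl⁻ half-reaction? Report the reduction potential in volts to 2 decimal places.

+1.36 V

In the reaction as written the Cl₂/Cl⁻ couple is reduced (cathode) and Fe³⁺/Fe²⁺ is oxidized (anode), so E°cell = E°(Cl₂/Cl⁻) − E°(Fe³⁺/Fe²⁺).
E°(Cl₂/Cl⁻) = E°cell + E°(anode) = +0.59 + (+0.77) = +1.36 V.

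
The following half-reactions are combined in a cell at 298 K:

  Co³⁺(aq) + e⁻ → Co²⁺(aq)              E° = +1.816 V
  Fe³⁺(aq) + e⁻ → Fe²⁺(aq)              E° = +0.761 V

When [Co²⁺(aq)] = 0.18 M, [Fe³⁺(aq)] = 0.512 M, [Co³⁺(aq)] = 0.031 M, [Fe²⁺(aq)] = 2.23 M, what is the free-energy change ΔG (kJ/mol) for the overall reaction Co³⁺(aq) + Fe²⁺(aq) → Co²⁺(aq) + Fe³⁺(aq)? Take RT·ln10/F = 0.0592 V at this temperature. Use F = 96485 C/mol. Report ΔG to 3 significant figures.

The standard cell potential is +1.816 − (+0.761) = +1.055 V, with n = 1 electron in the balanced equation.
The reaction quotient is ([Co²⁺(aq)]·[Fe³⁺(aq)]) / ([Co³⁺(aq)]·[Fe²⁺(aq)]) = 1.33; by Nernst, E = +1.055 − (0.0592/1)(0.125) = +1.0476 V.
ΔG = −nFE = −(1)(96485)(+1.0476) J/mol = −101 kJ/mol.

−101 kJ/mol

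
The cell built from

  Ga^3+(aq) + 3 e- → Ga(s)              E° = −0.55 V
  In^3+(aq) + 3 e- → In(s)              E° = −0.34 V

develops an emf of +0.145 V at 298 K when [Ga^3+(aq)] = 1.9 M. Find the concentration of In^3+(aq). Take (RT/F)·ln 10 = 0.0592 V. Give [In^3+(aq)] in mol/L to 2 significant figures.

0.00097 M

In³⁺/In is the cathode (higher E°); E°cell = −0.34 − (−0.55) = +0.21 V with n = 3.
Rearranging E = E° − (0.0592/n)·log Q gives log Q = 3(+0.21 − (+0.145))/0.0592 = 3.294.
For In^3+(aq) + Ga(s) → In(s) + Ga^3+(aq), the reaction quotient is Q = [Ga^3+(aq)] / [In^3+(aq)].
Solving for the unknown gives log [In^3+(aq)] = −3.015, so [In^3+(aq)] ≈ 0.00097 M.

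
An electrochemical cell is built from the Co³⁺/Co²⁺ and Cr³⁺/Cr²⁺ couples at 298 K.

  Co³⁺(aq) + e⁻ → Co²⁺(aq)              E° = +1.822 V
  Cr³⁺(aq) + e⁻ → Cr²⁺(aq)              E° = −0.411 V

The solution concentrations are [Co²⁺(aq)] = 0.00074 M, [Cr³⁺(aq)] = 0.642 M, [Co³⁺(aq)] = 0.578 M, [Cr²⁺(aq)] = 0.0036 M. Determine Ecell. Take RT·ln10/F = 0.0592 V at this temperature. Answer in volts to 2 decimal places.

+2.27 V

The Co³⁺/Co²⁺ couple has the more positive E°, so it is the cathode; Cr³⁺/Cr²⁺ is the anode.
The standard potential is +1.822 − (−0.411) = +2.233 V and the balanced reaction transfers n = 1 electron.
The balanced reaction is Co³⁺(aq) + Cr²⁺(aq) → Co²⁺(aq) + Cr³⁺(aq), so Q = ([Co²⁺(aq)]·[Cr³⁺(aq)]) / ([Co³⁺(aq)]·[Cr²⁺(aq)]) = 0.228 and log Q = −0.641.
By the Nernst equation, E = +2.233 − (0.0592/1)·(−0.641) = +2.27 V.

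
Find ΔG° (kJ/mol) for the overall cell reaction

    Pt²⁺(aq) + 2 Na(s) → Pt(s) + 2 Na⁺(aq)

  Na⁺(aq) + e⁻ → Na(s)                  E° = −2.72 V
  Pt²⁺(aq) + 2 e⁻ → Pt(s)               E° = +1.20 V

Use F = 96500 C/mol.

In the reaction as written Pt²⁺(aq) is reduced, so the Pt²⁺/Pt couple is the cathode and Na⁺/Na is the anode.
E°cell = +1.20 − (−2.72) = +3.92 V; balancing electrons gives n = 2.
ΔG° = −nFE°cell = −(2)(96500)(+3.92) J/mol = −757 kJ/mol.

−757 kJ/mol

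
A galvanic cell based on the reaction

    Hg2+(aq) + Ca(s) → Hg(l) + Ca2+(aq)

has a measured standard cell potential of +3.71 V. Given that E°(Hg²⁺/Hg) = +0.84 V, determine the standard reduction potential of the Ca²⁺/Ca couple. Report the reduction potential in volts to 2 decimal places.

In the reaction as written the Hg²⁺/Hg couple is reduced (cathode) and Ca²⁺/Ca is oxidized (anode), so E°cell = E°(Hg²⁺/Hg) − E°(Ca²⁺/Ca).
E°(Ca²⁺/Ca) = E°(cathode) − E°cell = +0.84 − (+3.71) = −2.87 V.

−2.87 V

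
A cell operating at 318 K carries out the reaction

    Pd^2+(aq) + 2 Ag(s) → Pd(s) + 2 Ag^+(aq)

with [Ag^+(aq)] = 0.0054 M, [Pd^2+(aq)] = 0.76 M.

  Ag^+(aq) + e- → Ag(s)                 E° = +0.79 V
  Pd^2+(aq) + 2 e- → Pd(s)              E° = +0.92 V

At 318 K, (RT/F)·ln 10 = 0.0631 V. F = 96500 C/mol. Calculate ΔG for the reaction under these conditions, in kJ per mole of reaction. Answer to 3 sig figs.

−52.0 kJ/mol

The standard cell potential is +0.92 − (+0.79) = +0.13 V, with n = 2 electrons in the balanced equation.
Q = [Ag^+(aq)]^2 / [Pd^2+(aq)] = 3.84×10^−5, so log Q = −4.416 and E = +0.13 − (0.0631/2)(−4.416) = +0.2693 V.
Then ΔG = −nFE = −2 × 96500 × +0.2693 J/mol = −52.0 kJ/mol.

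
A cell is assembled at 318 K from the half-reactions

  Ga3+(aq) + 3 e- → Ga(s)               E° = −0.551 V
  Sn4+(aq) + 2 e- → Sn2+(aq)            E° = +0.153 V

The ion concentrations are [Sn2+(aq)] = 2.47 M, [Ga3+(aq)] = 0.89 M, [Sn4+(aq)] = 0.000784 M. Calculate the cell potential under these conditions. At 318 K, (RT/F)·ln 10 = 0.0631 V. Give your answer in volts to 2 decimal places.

Since E°(Sn⁴⁺/Sn²⁺) > E°(Ga³⁺/Ga), Sn⁴⁺/Sn²⁺ serves as the cathode.
E°cell = E°cat − E°an = +0.153 − (−0.551) = +0.704 V; n = 6.
For the overall reaction 3 Sn4+(aq) + 2 Ga(s) → 3 Sn2+(aq) + 2 Ga3+(aq), Q = ([Sn2+(aq)]^3·[Ga3+(aq)]^2) / [Sn4+(aq)]^3 = 2.48×10^10, giving log Q = 10.394.
By the Nernst equation, E = +0.704 − (0.0631/6)·(10.394) = +0.59 V.

+0.59 V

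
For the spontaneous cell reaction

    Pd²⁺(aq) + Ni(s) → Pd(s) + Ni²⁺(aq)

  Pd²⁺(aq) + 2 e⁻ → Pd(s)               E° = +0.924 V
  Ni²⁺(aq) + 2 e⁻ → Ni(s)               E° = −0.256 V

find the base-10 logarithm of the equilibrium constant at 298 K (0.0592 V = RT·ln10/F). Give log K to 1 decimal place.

The Pd²⁺/Pd couple is reduced (cathode); E°cell = +0.924 − (−0.256) = +1.180 V with n = 2.
At equilibrium E = 0, so log K = nE°cell / 0.0592 = (2)(+1.180) / 0.0592 = 39.9.

log K = 39.9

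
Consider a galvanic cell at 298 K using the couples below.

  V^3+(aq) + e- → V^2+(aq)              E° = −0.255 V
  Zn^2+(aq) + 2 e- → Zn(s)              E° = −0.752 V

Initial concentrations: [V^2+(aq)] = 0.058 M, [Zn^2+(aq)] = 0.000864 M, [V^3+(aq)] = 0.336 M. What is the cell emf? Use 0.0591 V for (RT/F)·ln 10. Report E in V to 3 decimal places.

Since E°(V³⁺/V²⁺) > E°(Zn²⁺/Zn), V³⁺/V²⁺ serves as the cathode.
E°cell = E°cat − E°an = −0.255 − (−0.752) = +0.497 V; n = 2.
The balanced reaction is 2 V^3+(aq) + Zn(s) → 2 V^2+(aq) + Zn^2+(aq), so Q = ([V^2+(aq)]^2·[Zn^2+(aq)]) / [V^3+(aq)]^2 = 2.57×10^−5 and log Q = −4.589.
E = E° − (0.0591/n)·log Q = +0.497 − (0.0591/2)(−4.589) = +0.633 V.

+0.633 V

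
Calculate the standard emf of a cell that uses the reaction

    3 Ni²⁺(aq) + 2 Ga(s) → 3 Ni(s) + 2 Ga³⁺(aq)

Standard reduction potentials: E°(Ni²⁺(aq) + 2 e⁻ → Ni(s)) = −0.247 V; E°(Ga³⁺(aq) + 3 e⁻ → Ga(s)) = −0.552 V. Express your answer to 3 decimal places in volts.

+0.305 V

Ni²⁺(aq) gains electrons, so the Ni²⁺/Ni couple is the cathode; the Ga³⁺/Ga couple is the anode.
E°cell = E°(cathode) − E°(anode) = −0.247 − (−0.552) = +0.305 V.
The positive value indicates the reaction is spontaneous as written.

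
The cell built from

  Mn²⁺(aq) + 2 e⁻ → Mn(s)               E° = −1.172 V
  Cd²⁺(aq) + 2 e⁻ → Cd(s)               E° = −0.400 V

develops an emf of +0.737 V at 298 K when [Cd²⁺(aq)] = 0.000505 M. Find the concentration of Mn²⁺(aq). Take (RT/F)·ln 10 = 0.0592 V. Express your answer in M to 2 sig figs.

0.0077 M

Cd²⁺/Cd is the cathode (higher E°); E°cell = −0.400 − (−1.172) = +0.772 V with n = 2.
Since E = E° − (0.0592/n)·log Q, log Q = n(E° − E)/0.0592 = 1.182.
The balanced reaction is Cd²⁺(aq) + Mn(s) → Cd(s) + Mn²⁺(aq), so Q = [Mn²⁺(aq)] / [Cd²⁺(aq)].
Substituting the known concentrations and solving, log [Mn²⁺(aq)] = −2.115 and [Mn²⁺(aq)] = 0.0077 M.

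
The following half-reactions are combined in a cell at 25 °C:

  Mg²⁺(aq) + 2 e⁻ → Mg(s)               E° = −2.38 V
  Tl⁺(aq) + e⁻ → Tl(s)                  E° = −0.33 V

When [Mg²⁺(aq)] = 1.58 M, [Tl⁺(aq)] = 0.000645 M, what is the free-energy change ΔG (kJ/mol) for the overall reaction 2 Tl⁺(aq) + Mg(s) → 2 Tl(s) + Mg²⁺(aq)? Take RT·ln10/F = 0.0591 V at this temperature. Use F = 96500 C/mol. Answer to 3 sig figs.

−358 kJ/mol

With Tl⁺/Tl reduced at the cathode, E°cell = −0.33 − (−2.38) = +2.05 V and n = 2.
Here Q = [Mg²⁺(aq)] / [Tl⁺(aq)]^2 = 3.8×10^6 (log Q = 6.580), giving E = +2.05 − (0.0591/2)·(6.580) = +1.8556 V.
Finally ΔG = −nFE = −(2)(96500 C/mol)(+1.8556 V) = −358 kJ/mol.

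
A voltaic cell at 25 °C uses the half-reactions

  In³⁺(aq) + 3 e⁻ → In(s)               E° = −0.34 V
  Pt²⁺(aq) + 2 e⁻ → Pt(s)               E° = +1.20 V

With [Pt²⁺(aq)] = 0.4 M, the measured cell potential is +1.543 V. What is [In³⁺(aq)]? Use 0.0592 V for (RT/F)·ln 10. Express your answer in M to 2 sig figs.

0.18 M

With Pt²⁺/Pt at the cathode and In³⁺/In at the anode, E°cell = +1.20 − (−0.34) = +1.54 V (n = 6).
Rearranging E = E° − (0.0592/n)·log Q gives log Q = 6(+1.54 − (+1.543))/0.0592 = −0.304.
For 3 Pt²⁺(aq) + 2 In(s) → 3 Pt(s) + 2 In³⁺(aq), the reaction quotient is Q = [In³⁺(aq)]^2 / [Pt²⁺(aq)]^3.
Isolating [In³⁺(aq)] in Q = 10^{−0.304} yields log [In³⁺(aq)] = −0.749, i.e. 0.18 M.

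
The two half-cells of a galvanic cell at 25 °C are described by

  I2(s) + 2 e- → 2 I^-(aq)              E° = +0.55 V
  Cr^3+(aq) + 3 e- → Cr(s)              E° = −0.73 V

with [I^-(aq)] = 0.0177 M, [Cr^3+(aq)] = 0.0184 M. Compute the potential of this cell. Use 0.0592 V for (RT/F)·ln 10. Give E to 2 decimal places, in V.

+1.42 V

I₂/I⁻ is reduced (cathode, E° = +0.55 V) and Cr³⁺/Cr is oxidized (anode).
The standard potential is +0.55 − (−0.73) = +1.28 V and the balanced reaction transfers n = 6 electrons.
The balanced reaction is 3 I2(s) + 2 Cr(s) → 6 I^-(aq) + 2 Cr^3+(aq), so Q = [I^-(aq)]^6·[Cr^3+(aq)]^2 = 1.04×10^−14 and log Q = −13.983.
By the Nernst equation, E = +1.28 − (0.0592/6)·(−13.983) = +1.42 V.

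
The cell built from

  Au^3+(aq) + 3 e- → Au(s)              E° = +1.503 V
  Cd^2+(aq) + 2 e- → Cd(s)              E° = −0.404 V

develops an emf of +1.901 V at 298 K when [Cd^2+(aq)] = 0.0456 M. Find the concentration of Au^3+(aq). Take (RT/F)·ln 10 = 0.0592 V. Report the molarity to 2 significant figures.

0.0048 M

The Au³⁺/Au couple has the larger reduction potential, so it is the cathode: E°cell = +1.503 − (−0.404) = +1.907 V and n = 6.
Rearranging E = E° − (0.0592/n)·log Q gives log Q = 6(+1.907 − (+1.901))/0.0592 = 0.608.
The balanced reaction is 2 Au^3+(aq) + 3 Cd(s) → 2 Au(s) + 3 Cd^2+(aq), so Q = [Cd^2+(aq)]^3 / [Au^3+(aq)]^2.
Isolating [Au^3+(aq)] in Q = 10^{0.608} yields log [Au^3+(aq)] = −2.316, i.e. 0.0048 M.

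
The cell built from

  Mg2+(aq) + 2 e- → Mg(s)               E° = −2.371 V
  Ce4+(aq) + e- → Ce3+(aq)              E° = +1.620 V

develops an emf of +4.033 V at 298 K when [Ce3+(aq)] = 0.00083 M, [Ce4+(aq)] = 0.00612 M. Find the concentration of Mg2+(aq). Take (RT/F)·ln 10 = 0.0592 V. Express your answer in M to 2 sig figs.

Ce⁴⁺/Ce³⁺ is the cathode (higher E°); E°cell = +1.620 − (−2.371) = +3.991 V with n = 2.
From the Nernst equation, log Q = n(E° − E)/0.0592 = 2·(+3.991 − (+4.033))/0.0592 = −1.419.
For 2 Ce4+(aq) + Mg(s) → 2 Ce3+(aq) + Mg2+(aq), the reaction quotient is Q = ([Ce3+(aq)]^2·[Mg2+(aq)]) / [Ce4+(aq)]^2.
Solving for the unknown gives log [Mg2+(aq)] = 0.316, so [Mg2+(aq)] ≈ 2.1 M.

2.1 M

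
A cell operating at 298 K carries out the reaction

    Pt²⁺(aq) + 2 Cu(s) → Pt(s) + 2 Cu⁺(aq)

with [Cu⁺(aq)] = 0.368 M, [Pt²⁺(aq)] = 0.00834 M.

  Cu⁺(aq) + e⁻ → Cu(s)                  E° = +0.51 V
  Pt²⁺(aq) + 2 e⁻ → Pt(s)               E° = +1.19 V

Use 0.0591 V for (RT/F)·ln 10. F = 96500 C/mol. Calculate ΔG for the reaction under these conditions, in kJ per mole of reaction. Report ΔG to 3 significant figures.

E°cell = +1.19 − (+0.51) = +0.68 V; the balanced reaction transfers n = 2 electrons.
The reaction quotient is [Cu⁺(aq)]^2 / [Pt²⁺(aq)] = 16.2; by Nernst, E = +0.68 − (0.0591/2)(1.211) = +0.6442 V.
Then ΔG = −nFE = −2 × 96500 × +0.6442 J/mol = −124 kJ/mol.

−124 kJ/mol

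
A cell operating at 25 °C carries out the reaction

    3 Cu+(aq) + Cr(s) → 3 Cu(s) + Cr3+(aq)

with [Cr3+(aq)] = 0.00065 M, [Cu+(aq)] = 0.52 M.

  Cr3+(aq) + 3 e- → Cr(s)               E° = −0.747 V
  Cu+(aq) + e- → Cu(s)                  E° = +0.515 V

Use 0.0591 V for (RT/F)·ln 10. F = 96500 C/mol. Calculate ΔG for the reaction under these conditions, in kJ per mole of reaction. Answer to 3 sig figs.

With Cu⁺/Cu reduced at the cathode, E°cell = +0.515 − (−0.747) = +1.262 V and n = 3.
Q = [Cr3+(aq)] / [Cu+(aq)]^3 = 0.00462, so log Q = −2.335 and E = +1.262 − (0.0591/3)(−2.335) = +1.3080 V.
ΔG = −nFE = −(3)(96500)(+1.3080) J/mol = −379 kJ/mol.

−379 kJ/mol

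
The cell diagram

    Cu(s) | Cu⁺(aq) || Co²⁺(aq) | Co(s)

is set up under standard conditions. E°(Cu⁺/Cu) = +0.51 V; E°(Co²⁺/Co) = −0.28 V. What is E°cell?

By convention the left-hand electrode in cell notation is the anode (oxidation) and the right-hand electrode is the cathode (reduction).
E°cell = E°(right) − E°(left) = −0.28 − (+0.51) = −0.79 V.
The negative sign shows that, as written, the cell would require an external voltage to drive the reaction.

−0.79 V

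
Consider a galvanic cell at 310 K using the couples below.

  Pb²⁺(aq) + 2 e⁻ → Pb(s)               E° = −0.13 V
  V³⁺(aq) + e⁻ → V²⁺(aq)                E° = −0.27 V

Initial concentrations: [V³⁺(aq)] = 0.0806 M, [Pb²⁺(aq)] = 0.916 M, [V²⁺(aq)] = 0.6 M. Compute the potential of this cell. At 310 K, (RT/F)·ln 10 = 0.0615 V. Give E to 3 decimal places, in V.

Pb²⁺/Pb is reduced (cathode, E° = −0.13 V) and V³⁺/V²⁺ is oxidized (anode).
E°cell = E°cat − E°an = −0.13 − (−0.27) = +0.14 V; n = 2.
The balanced reaction is Pb²⁺(aq) + 2 V²⁺(aq) → Pb(s) + 2 V³⁺(aq), so Q = [V³⁺(aq)]^2 / ([Pb²⁺(aq)]·[V²⁺(aq)]^2) = 0.0197 and log Q = −1.706.
By the Nernst equation, E = +0.14 − (0.0615/2)·(−1.706) = +0.192 V.

+0.192 V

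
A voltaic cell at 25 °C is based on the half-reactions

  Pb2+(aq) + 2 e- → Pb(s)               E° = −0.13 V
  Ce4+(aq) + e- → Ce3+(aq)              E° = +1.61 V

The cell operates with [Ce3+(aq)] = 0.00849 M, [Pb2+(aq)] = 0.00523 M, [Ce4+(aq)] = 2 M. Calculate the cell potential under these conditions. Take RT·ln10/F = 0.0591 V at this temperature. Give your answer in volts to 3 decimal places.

Since E°(Ce⁴⁺/Ce³⁺) > E°(Pb²⁺/Pb), Ce⁴⁺/Ce³⁺ serves as the cathode.
The standard potential is +1.61 − (−0.13) = +1.74 V and the balanced reaction transfers n = 2 electrons.
Balancing gives 2 Ce4+(aq) + Pb(s) → 2 Ce3+(aq) + Pb2+(aq); hence Q = ([Ce3+(aq)]^2·[Pb2+(aq)]) / [Ce4+(aq)]^2 = 9.42×10^−8 (log Q = −7.026).
E = E° − (0.0591/n)·log Q = +1.74 − (0.0591/2)(−7.026) = +1.948 V.

+1.948 V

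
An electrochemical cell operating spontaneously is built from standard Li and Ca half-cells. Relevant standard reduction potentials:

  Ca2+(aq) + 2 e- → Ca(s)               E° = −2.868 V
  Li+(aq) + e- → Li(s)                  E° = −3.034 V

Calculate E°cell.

The Ca²⁺/Ca couple has the higher E°, so Ca ion is reduced (cathode) and Li is oxidized (anode).
E°cell = E°(cathode) − E°(anode) = −2.868 − (−3.034) = +0.166 V.

+0.166 V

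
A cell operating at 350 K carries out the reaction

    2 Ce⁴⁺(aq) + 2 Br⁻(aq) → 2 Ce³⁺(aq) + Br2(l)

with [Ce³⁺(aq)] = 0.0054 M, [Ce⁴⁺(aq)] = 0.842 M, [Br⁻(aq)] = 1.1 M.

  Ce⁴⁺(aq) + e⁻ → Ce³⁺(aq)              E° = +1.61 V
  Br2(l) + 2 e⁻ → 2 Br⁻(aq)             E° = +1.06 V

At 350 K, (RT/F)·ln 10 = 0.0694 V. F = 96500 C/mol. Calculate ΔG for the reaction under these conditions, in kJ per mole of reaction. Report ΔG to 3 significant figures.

The standard cell potential is +1.61 − (+1.06) = +0.55 V, with n = 2 electrons in the balanced equation.
Here Q = [Ce³⁺(aq)]^2 / ([Ce⁴⁺(aq)]^2·[Br⁻(aq)]^2) = 3.4×10^−5 (log Q = −4.469), giving E = +0.55 − (0.0694/2)·(−4.469) = +0.7051 V.
Then ΔG = −nFE = −2 × 96500 × +0.7051 J/mol = −136 kJ/mol.

−136 kJ/mol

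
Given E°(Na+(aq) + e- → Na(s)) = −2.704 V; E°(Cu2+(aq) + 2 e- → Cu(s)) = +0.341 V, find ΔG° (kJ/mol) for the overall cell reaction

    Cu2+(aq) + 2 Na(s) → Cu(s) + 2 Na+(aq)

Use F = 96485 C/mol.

−588 kJ/mol

In the reaction as written Cu2+(aq) is reduced, so the Cu²⁺/Cu couple is the cathode and Na⁺/Na is the anode.
E°cell = +0.341 − (−2.704) = +3.045 V; balancing electrons gives n = 2.
ΔG° = −nFE°cell = −(2)(96485)(+3.045) J/mol = −588 kJ/mol.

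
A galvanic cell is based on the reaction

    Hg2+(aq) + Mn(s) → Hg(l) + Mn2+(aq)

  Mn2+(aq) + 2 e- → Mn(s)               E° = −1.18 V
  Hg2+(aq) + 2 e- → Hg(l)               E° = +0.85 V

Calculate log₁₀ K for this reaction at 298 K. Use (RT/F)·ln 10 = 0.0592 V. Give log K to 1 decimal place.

log K = 68.6

The Hg²⁺/Hg couple is reduced (cathode); E°cell = +0.85 − (−1.18) = +2.03 V with n = 2.
At equilibrium E = 0, so log K = nE°cell / 0.0592 = (2)(+2.03) / 0.0592 = 68.6.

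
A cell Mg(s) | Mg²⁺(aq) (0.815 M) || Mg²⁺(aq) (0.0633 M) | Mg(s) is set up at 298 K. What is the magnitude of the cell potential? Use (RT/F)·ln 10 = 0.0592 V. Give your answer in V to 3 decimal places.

For a concentration cell E°cell = 0, since both electrodes use the same couple.
The compartment with the higher Mg²⁺(aq) concentration (0.815 M) acts as the cathode; ions are reduced there and produced at the dilute (0.0633 M) anode.
With n = 2, Ecell = −(0.0592/2)·log([dilute]/[conc]) = −(0.0592/2)·log(0.0633/0.815) = +0.033 V.

0.033 V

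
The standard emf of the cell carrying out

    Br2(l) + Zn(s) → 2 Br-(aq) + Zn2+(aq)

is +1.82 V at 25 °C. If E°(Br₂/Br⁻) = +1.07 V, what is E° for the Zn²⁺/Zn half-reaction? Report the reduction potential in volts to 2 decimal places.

−0.75 V

In the reaction as written the Br₂/Br⁻ couple is reduced (cathode) and Zn²⁺/Zn is oxidized (anode), so E°cell = E°(Br₂/Br⁻) − E°(Zn²⁺/Zn).
E°(Zn²⁺/Zn) = E°(cathode) − E°cell = +1.07 − (+1.82) = −0.75 V.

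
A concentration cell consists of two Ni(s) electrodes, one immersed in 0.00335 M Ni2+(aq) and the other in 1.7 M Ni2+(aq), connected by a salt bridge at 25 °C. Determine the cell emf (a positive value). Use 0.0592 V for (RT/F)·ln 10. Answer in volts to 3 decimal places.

For a concentration cell E°cell = 0, since both electrodes use the same couple.
The compartment with the higher Ni2+(aq) concentration (1.7 M) acts as the cathode; ions are reduced there and produced at the dilute (0.00335 M) anode.
With n = 2, Ecell = −(0.0592/2)·log([dilute]/[conc]) = −(0.0592/2)·log(0.00335/1.7) = +0.080 V.

0.080 V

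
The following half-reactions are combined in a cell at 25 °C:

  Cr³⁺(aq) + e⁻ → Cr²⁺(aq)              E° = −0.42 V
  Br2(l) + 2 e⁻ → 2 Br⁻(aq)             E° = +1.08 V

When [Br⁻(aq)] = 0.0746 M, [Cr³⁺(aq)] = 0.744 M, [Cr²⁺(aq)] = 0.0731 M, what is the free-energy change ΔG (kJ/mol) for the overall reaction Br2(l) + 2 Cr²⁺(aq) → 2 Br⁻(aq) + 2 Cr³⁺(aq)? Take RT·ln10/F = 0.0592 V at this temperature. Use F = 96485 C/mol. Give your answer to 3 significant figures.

−291 kJ/mol

E°cell = +1.08 − (−0.42) = +1.50 V; the balanced reaction transfers n = 2 electrons.
The reaction quotient is ([Br⁻(aq)]^2·[Cr³⁺(aq)]^2) / [Cr²⁺(aq)]^2 = 0.576; by Nernst, E = +1.50 − (0.0592/2)(−0.239) = +1.5071 V.
ΔG = −nFE = −(2)(96485)(+1.5071) J/mol = −291 kJ/mol.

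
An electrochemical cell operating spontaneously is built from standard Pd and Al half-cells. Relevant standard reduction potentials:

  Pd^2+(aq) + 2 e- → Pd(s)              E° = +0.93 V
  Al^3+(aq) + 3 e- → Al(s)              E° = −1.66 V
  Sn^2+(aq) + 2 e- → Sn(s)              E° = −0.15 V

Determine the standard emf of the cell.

+2.59 V

Of the two couples in this cell, the one with the more positive reduction potential is reduced at the cathode: here that is Pd²⁺/Pd (+0.93 V); Al³⁺/Al (−1.66 V) is the anode.
E°cell = E°(cathode) − E°(anode) = +0.93 − (−1.66) = +2.59 V.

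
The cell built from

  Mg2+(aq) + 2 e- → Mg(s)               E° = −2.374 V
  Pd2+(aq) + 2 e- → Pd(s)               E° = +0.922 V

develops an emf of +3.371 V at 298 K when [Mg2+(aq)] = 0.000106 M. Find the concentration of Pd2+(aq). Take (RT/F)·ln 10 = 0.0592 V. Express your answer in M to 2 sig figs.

The Pd²⁺/Pd couple has the larger reduction potential, so it is the cathode: E°cell = +0.922 − (−2.374) = +3.296 V and n = 2.
Rearranging E = E° − (0.0592/n)·log Q gives log Q = 2(+3.296 − (+3.371))/0.0592 = −2.534.
For Pd2+(aq) + Mg(s) → Pd(s) + Mg2+(aq), the reaction quotient is Q = [Mg2+(aq)] / [Pd2+(aq)].
Solving for the unknown gives log [Pd2+(aq)] = −1.441, so [Pd2+(aq)] ≈ 0.036 M.

0.036 M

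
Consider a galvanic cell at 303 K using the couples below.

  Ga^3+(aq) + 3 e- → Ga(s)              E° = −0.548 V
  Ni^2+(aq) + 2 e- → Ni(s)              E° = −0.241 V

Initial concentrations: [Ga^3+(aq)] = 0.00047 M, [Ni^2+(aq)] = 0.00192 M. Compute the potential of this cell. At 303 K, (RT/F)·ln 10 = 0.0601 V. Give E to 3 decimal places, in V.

Since E°(Ni²⁺/Ni) > E°(Ga³⁺/Ga), Ni²⁺/Ni serves as the cathode.
E°cell = E°cat − E°an = −0.241 − (−0.548) = +0.307 V; n = 6.
The balanced reaction is 3 Ni^2+(aq) + 2 Ga(s) → 3 Ni(s) + 2 Ga^3+(aq), so Q = [Ga^3+(aq)]^2 / [Ni^2+(aq)]^3 = 31.2 and log Q = 1.494.
E = E° − (0.0601/n)·log Q = +0.307 − (0.0601/6)(1.494) = +0.292 V.

+0.292 V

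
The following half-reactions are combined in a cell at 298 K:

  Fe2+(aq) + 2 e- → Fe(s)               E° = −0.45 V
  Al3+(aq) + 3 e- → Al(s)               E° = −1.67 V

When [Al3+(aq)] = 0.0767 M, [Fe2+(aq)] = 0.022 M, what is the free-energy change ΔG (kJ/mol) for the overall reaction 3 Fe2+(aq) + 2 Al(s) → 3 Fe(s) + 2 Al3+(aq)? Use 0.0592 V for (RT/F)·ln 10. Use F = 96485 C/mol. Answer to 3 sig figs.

The standard cell potential is −0.45 − (−1.67) = +1.22 V, with n = 6 electrons in the balanced equation.
The reaction quotient is [Al3+(aq)]^2 / [Fe2+(aq)]^3 = 552; by Nernst, E = +1.22 − (0.0592/6)(2.742) = +1.1929 V.
Then ΔG = −nFE = −6 × 96485 × +1.1929 J/mol = −691 kJ/mol.

−691 kJ/mol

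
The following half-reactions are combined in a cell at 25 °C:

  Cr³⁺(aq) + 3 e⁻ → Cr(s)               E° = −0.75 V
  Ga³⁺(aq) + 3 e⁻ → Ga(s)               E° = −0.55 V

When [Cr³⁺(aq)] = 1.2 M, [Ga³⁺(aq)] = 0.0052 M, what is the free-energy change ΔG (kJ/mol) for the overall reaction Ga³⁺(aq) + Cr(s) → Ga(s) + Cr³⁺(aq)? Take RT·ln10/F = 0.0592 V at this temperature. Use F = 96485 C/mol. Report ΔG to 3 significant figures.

The standard cell potential is −0.55 − (−0.75) = +0.20 V, with n = 3 electrons in the balanced equation.
Q = [Cr³⁺(aq)] / [Ga³⁺(aq)] = 231, so log Q = 2.363 and E = +0.20 − (0.0592/3)(2.363) = +0.1534 V.
ΔG = −nFE = −(3)(96485)(+0.1534) J/mol = −44.4 kJ/mol.

−44.4 kJ/mol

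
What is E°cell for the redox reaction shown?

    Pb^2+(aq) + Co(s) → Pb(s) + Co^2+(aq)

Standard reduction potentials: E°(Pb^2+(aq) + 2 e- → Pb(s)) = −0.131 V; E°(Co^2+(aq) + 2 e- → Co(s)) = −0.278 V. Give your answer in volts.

+0.147 V

In the reaction as written, Pb^2+(aq) is reduced (cathode) and Co^2+(aq) is produced by oxidation at the anode.
E°cell = E°(cathode) − E°(anode) = −0.131 − (−0.278) = +0.147 V.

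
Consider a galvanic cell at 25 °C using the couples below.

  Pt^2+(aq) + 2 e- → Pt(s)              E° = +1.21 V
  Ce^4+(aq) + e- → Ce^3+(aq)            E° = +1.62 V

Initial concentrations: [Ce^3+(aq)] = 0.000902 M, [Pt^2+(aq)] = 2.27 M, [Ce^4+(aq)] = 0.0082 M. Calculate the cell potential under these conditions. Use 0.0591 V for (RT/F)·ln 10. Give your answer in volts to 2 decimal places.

The Ce⁴⁺/Ce³⁺ couple has the more positive E°, so it is the cathode; Pt²⁺/Pt is the anode.
E°cell = +1.62 − (+1.21) = +0.41 V, with n = 2 electrons transferred.
For the overall reaction 2 Ce^4+(aq) + Pt(s) → 2 Ce^3+(aq) + Pt^2+(aq), Q = ([Ce^3+(aq)]^2·[Pt^2+(aq)]) / [Ce^4+(aq)]^2 = 0.0275, giving log Q = −1.561.
By the Nernst equation, E = +0.41 − (0.0591/2)·(−1.561) = +0.46 V.

+0.46 V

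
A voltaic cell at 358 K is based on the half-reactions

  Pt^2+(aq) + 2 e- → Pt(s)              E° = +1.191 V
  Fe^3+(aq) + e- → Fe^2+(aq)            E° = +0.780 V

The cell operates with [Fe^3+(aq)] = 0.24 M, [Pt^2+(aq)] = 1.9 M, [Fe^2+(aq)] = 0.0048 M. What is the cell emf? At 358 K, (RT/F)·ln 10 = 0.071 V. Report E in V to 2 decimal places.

+0.30 V

The Pt²⁺/Pt couple has the more positive E°, so it is the cathode; Fe³⁺/Fe²⁺ is the anode.
E°cell = E°cat − E°an = +1.191 − (+0.780) = +0.411 V; n = 2.
Balancing gives Pt^2+(aq) + 2 Fe^2+(aq) → Pt(s) + 2 Fe^3+(aq); hence Q = [Fe^3+(aq)]^2 / ([Pt^2+(aq)]·[Fe^2+(aq)]^2) = 1.32×10^3 (log Q = 3.119).
E = E° − (0.071/n)·log Q = +0.411 − (0.071/2)(3.119) = +0.30 V.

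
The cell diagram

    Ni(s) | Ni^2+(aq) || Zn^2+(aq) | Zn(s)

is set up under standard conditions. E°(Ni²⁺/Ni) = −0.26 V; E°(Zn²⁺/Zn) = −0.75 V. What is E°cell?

−0.49 V

By convention the left-hand electrode in cell notation is the anode (oxidation) and the right-hand electrode is the cathode (reduction).
E°cell = E°(right) − E°(left) = −0.75 − (−0.26) = −0.49 V.
The negative sign shows that, as written, the cell would require an external voltage to drive the reaction.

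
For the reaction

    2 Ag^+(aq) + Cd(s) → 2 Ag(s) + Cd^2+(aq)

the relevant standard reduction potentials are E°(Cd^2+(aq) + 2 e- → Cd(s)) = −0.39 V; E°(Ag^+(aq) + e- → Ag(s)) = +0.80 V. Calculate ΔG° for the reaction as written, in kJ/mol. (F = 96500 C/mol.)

In the reaction as written Ag^+(aq) is reduced, so the Ag⁺/Ag couple is the cathode and Cd²⁺/Cd is the anode.
E°cell = +0.80 − (−0.39) = +1.19 V; balancing electrons gives n = 2.
ΔG° = −nFE°cell = −(2)(96500)(+1.19) J/mol = −230 kJ/mol.

−230 kJ/mol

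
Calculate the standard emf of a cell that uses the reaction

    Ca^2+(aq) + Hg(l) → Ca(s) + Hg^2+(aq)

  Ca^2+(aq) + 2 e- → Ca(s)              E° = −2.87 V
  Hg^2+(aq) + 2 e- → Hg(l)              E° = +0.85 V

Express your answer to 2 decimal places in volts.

−3.72 V

Ca^2+(aq) gains electrons, so the Ca²⁺/Ca couple is the cathode; the Hg²⁺/Hg couple is the anode.
E°cell = E°(cathode) − E°(anode) = −2.87 − (+0.85) = −3.72 V.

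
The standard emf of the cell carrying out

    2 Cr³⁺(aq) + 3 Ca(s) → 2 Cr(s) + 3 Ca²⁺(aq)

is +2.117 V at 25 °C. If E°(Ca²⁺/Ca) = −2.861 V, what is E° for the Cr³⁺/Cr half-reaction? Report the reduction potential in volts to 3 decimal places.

In the reaction as written the Cr³⁺/Cr couple is reduced (cathode) and Ca²⁺/Ca is oxidized (anode), so E°cell = E°(Cr³⁺/Cr) − E°(Ca²⁺/Ca).
E°(Cr³⁺/Cr) = E°cell + E°(anode) = +2.117 + (−2.861) = −0.744 V.

−0.744 V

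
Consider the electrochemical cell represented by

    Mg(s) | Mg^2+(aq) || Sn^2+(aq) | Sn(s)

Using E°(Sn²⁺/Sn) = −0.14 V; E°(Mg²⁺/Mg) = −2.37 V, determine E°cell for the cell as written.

By convention the left-hand electrode in cell notation is the anode (oxidation) and the right-hand electrode is the cathode (reduction).
E°cell = E°(right) − E°(left) = −0.14 − (−2.37) = +2.23 V.

+2.23 V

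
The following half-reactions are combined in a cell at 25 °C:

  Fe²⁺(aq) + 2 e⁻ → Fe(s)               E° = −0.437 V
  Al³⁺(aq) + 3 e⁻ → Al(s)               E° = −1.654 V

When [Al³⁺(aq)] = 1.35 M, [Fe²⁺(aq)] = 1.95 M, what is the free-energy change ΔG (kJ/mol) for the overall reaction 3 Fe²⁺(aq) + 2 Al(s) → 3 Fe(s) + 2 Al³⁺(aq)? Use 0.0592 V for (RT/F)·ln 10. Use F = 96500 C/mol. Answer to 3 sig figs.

With Fe²⁺/Fe reduced at the cathode, E°cell = −0.437 − (−1.654) = +1.217 V and n = 6.
Q = [Al³⁺(aq)]^2 / [Fe²⁺(aq)]^3 = 0.246, so log Q = −0.609 and E = +1.217 − (0.0592/6)(−0.609) = +1.2230 V.
Finally ΔG = −nFE = −(6)(96500 C/mol)(+1.2230 V) = −708 kJ/mol.

−708 kJ/mol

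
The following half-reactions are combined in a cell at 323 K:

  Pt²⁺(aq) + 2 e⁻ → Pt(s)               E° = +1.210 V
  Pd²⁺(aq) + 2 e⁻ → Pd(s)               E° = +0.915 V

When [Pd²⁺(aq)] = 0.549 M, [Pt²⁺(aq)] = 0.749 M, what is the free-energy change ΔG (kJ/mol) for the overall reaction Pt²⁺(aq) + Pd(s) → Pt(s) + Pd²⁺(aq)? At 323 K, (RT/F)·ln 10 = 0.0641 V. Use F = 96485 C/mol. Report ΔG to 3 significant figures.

E°cell = +1.210 − (+0.915) = +0.295 V; the balanced reaction transfers n = 2 electrons.
The reaction quotient is [Pd²⁺(aq)] / [Pt²⁺(aq)] = 0.733; by Nernst, E = +0.295 − (0.0641/2)(−0.135) = +0.2993 V.
Then ΔG = −nFE = −2 × 96485 × +0.2993 J/mol = −57.8 kJ/mol.

−57.8 kJ/mol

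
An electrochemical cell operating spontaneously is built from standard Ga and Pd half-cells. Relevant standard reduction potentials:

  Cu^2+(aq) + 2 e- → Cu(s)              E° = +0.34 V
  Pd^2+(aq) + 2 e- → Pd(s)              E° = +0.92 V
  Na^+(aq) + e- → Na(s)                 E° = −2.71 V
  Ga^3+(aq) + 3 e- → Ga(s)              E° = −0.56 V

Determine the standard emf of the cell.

+1.48 V

Of the two couples in this cell, the one with the more positive reduction potential is reduced at the cathode: here that is Pd²⁺/Pd (+0.92 V); Ga³⁺/Ga (−0.56 V) is the anode.
E°cell = E°(cathode) − E°(anode) = +0.92 − (−0.56) = +1.48 V.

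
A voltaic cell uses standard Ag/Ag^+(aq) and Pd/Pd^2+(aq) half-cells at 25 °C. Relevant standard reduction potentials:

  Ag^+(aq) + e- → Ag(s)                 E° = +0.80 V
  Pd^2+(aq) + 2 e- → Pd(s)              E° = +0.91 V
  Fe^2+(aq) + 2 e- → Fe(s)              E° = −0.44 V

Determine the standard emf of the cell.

The Pd²⁺/Pd couple has the higher E°, so Pd ion is reduced (cathode) and Ag is oxidized (anode).
E°cell = E°(cathode) − E°(anode) = +0.91 − (+0.80) = +0.11 V.

+0.11 V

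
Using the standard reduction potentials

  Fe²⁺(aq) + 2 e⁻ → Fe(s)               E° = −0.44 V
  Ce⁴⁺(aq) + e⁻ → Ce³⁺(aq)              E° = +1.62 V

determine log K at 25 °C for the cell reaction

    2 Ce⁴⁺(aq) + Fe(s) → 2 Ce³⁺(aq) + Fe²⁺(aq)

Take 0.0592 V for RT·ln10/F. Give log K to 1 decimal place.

The Ce⁴⁺/Ce³⁺ couple is reduced (cathode); E°cell = +1.62 − (−0.44) = +2.06 V with n = 2.
At equilibrium E = 0, so log K = nE°cell / 0.0592 = (2)(+2.06) / 0.0592 = 69.6.

log K = 69.6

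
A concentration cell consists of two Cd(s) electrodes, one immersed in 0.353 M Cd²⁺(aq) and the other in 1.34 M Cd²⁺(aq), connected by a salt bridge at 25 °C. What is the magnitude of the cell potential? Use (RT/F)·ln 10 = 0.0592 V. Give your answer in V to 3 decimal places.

0.017 V

For a concentration cell E°cell = 0, since both electrodes use the same couple.
The compartment with the higher Cd²⁺(aq) concentration (1.34 M) acts as the cathode; ions are reduced there and produced at the dilute (0.353 M) anode.
With n = 2, Ecell = −(0.0592/2)·log([dilute]/[conc]) = −(0.0592/2)·log(0.353/1.34) = +0.017 V.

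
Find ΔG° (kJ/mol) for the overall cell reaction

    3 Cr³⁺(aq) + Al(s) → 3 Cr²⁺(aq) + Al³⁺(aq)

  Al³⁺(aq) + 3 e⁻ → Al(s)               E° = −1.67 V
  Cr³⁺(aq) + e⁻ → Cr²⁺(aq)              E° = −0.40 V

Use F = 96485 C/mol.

−368 kJ/mol

In the reaction as written Cr³⁺(aq) is reduced, so the Cr³⁺/Cr²⁺ couple is the cathode and Al³⁺/Al is the anode.
E°cell = −0.40 − (−1.67) = +1.27 V; balancing electrons gives n = 3.
ΔG° = −nFE°cell = −(3)(96485)(+1.27) J/mol = −368 kJ/mol.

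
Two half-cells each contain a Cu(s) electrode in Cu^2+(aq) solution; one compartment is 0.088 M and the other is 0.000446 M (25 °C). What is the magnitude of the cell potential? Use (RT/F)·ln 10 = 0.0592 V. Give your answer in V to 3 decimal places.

0.068 V

For a concentration cell E°cell = 0, since both electrodes use the same couple.
The compartment with the higher Cu^2+(aq) concentration (0.088 M) acts as the cathode; ions are reduced there and produced at the dilute (0.000446 M) anode.
With n = 2, Ecell = −(0.0592/2)·log([dilute]/[conc]) = −(0.0592/2)·log(0.000446/0.088) = +0.068 V.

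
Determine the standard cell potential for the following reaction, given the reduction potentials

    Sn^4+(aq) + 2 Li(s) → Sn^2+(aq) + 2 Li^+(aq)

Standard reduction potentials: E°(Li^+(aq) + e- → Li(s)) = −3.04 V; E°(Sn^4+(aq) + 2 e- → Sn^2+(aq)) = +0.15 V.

+3.19 V

Sn^4+(aq) gains electrons, so the Sn⁴⁺/Sn²⁺ couple is the cathode; the Li⁺/Li couple is the anode.
E°cell = E°(cathode) − E°(anode) = +0.15 − (−3.04) = +3.19 V.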